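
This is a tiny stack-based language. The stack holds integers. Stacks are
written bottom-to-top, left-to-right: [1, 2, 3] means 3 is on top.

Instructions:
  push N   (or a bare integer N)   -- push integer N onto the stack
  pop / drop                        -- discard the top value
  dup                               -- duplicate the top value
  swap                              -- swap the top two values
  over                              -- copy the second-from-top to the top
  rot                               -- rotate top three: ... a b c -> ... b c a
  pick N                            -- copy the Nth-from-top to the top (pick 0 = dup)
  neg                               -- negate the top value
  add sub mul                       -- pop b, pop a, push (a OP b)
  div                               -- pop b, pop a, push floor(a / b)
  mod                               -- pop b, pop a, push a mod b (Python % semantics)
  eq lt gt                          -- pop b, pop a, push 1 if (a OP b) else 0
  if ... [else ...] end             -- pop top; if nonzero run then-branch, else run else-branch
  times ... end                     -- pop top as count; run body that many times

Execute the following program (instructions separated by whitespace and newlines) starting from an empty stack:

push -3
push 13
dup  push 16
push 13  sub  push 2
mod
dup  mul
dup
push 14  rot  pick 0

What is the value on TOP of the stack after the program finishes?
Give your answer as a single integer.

After 'push -3': [-3]
After 'push 13': [-3, 13]
After 'dup': [-3, 13, 13]
After 'push 16': [-3, 13, 13, 16]
After 'push 13': [-3, 13, 13, 16, 13]
After 'sub': [-3, 13, 13, 3]
After 'push 2': [-3, 13, 13, 3, 2]
After 'mod': [-3, 13, 13, 1]
After 'dup': [-3, 13, 13, 1, 1]
After 'mul': [-3, 13, 13, 1]
After 'dup': [-3, 13, 13, 1, 1]
After 'push 14': [-3, 13, 13, 1, 1, 14]
After 'rot': [-3, 13, 13, 1, 14, 1]
After 'pick 0': [-3, 13, 13, 1, 14, 1, 1]

Answer: 1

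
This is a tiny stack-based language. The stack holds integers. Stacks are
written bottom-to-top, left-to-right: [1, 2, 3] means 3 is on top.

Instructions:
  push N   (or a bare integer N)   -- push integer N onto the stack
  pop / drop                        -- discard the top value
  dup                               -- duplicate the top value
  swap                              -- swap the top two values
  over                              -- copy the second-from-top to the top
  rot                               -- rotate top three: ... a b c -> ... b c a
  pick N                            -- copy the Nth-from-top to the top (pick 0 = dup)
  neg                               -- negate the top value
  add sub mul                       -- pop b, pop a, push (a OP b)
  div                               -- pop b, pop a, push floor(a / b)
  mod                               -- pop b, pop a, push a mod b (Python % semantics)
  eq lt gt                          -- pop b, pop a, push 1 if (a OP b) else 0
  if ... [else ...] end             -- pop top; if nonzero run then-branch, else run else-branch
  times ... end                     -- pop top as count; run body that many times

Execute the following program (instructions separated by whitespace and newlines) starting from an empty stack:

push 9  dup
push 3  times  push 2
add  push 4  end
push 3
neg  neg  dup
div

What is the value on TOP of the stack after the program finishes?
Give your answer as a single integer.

After 'push 9': [9]
After 'dup': [9, 9]
After 'push 3': [9, 9, 3]
After 'times': [9, 9]
After 'push 2': [9, 9, 2]
After 'add': [9, 11]
After 'push 4': [9, 11, 4]
After 'push 2': [9, 11, 4, 2]
After 'add': [9, 11, 6]
After 'push 4': [9, 11, 6, 4]
After 'push 2': [9, 11, 6, 4, 2]
After 'add': [9, 11, 6, 6]
After 'push 4': [9, 11, 6, 6, 4]
After 'push 3': [9, 11, 6, 6, 4, 3]
After 'neg': [9, 11, 6, 6, 4, -3]
After 'neg': [9, 11, 6, 6, 4, 3]
After 'dup': [9, 11, 6, 6, 4, 3, 3]
After 'div': [9, 11, 6, 6, 4, 1]

Answer: 1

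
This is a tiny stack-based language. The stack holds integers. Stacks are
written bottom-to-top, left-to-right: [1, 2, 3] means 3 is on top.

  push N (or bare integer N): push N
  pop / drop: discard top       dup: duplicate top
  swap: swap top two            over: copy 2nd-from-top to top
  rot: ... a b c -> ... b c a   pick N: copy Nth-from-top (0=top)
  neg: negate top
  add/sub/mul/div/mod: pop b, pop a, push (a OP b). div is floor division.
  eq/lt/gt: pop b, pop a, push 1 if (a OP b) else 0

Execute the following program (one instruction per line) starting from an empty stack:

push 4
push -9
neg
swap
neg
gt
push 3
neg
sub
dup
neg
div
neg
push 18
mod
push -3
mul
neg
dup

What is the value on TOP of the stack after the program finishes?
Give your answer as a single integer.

After 'push 4': [4]
After 'push -9': [4, -9]
After 'neg': [4, 9]
After 'swap': [9, 4]
After 'neg': [9, -4]
After 'gt': [1]
After 'push 3': [1, 3]
After 'neg': [1, -3]
After 'sub': [4]
After 'dup': [4, 4]
After 'neg': [4, -4]
After 'div': [-1]
After 'neg': [1]
After 'push 18': [1, 18]
After 'mod': [1]
After 'push -3': [1, -3]
After 'mul': [-3]
After 'neg': [3]
After 'dup': [3, 3]

Answer: 3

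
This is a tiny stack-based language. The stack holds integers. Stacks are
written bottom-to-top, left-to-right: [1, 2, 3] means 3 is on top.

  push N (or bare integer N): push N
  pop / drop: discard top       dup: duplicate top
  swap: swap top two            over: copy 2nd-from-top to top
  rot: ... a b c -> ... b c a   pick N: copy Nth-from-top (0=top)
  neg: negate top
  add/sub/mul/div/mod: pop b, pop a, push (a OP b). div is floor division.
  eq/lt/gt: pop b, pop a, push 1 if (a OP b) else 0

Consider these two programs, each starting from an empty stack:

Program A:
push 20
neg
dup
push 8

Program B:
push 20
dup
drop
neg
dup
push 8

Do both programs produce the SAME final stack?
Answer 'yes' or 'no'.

Program A trace:
  After 'push 20': [20]
  After 'neg': [-20]
  After 'dup': [-20, -20]
  After 'push 8': [-20, -20, 8]
Program A final stack: [-20, -20, 8]

Program B trace:
  After 'push 20': [20]
  After 'dup': [20, 20]
  After 'drop': [20]
  After 'neg': [-20]
  After 'dup': [-20, -20]
  After 'push 8': [-20, -20, 8]
Program B final stack: [-20, -20, 8]
Same: yes

Answer: yes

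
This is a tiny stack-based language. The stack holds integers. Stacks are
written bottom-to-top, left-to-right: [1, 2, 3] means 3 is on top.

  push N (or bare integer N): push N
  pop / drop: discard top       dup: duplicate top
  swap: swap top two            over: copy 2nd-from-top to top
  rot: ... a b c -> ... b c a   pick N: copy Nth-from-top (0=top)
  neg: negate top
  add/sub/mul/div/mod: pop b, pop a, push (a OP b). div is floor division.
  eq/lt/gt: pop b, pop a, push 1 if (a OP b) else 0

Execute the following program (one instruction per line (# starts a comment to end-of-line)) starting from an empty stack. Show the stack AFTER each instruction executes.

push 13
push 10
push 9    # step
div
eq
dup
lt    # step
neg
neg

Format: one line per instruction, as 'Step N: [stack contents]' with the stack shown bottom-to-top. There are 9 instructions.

Step 1: [13]
Step 2: [13, 10]
Step 3: [13, 10, 9]
Step 4: [13, 1]
Step 5: [0]
Step 6: [0, 0]
Step 7: [0]
Step 8: [0]
Step 9: [0]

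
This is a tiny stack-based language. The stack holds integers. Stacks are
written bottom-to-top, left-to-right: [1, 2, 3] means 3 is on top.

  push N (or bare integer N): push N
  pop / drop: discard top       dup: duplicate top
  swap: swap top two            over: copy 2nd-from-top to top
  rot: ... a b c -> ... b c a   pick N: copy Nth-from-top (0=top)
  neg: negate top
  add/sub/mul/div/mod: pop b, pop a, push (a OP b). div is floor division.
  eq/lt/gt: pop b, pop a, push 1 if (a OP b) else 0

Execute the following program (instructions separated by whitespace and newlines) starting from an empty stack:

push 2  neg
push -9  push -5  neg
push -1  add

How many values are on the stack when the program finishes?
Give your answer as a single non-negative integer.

Answer: 3

Derivation:
After 'push 2': stack = [2] (depth 1)
After 'neg': stack = [-2] (depth 1)
After 'push -9': stack = [-2, -9] (depth 2)
After 'push -5': stack = [-2, -9, -5] (depth 3)
After 'neg': stack = [-2, -9, 5] (depth 3)
After 'push -1': stack = [-2, -9, 5, -1] (depth 4)
After 'add': stack = [-2, -9, 4] (depth 3)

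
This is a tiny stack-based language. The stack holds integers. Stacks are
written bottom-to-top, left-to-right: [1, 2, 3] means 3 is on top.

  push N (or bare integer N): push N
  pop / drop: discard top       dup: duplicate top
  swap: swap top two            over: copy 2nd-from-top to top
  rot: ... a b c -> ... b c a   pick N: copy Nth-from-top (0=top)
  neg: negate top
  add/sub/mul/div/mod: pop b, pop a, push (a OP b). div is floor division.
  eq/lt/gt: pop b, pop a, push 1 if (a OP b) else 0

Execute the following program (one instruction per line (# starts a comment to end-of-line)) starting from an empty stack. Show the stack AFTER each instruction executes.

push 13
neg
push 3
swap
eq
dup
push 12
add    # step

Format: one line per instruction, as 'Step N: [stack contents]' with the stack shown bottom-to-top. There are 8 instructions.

Step 1: [13]
Step 2: [-13]
Step 3: [-13, 3]
Step 4: [3, -13]
Step 5: [0]
Step 6: [0, 0]
Step 7: [0, 0, 12]
Step 8: [0, 12]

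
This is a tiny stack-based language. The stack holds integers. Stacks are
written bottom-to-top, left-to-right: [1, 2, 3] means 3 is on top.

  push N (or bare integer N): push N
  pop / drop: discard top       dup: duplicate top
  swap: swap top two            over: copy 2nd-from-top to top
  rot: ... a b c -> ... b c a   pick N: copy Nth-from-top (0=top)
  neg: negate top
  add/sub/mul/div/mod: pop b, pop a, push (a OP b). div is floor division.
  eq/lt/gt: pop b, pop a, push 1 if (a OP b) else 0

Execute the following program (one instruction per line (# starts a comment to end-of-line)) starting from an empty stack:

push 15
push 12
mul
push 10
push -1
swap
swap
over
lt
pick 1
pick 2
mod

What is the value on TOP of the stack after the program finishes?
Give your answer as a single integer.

After 'push 15': [15]
After 'push 12': [15, 12]
After 'mul': [180]
After 'push 10': [180, 10]
After 'push -1': [180, 10, -1]
After 'swap': [180, -1, 10]
After 'swap': [180, 10, -1]
After 'over': [180, 10, -1, 10]
After 'lt': [180, 10, 1]
After 'pick 1': [180, 10, 1, 10]
After 'pick 2': [180, 10, 1, 10, 10]
After 'mod': [180, 10, 1, 0]

Answer: 0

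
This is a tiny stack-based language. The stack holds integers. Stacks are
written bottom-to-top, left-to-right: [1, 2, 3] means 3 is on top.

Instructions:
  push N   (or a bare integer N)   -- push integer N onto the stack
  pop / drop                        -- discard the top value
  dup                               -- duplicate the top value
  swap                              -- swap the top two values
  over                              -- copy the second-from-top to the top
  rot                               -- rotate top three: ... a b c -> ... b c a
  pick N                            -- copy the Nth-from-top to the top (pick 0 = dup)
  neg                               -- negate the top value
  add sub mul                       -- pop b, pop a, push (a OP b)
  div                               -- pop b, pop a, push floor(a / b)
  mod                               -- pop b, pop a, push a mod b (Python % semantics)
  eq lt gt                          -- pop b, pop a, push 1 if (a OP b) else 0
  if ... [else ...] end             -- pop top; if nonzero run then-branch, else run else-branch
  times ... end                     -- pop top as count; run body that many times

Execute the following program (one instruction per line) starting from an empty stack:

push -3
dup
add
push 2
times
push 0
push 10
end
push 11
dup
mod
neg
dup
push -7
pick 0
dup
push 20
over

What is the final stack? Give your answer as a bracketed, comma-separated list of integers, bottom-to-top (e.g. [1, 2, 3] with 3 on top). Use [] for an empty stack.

After 'push -3': [-3]
After 'dup': [-3, -3]
After 'add': [-6]
After 'push 2': [-6, 2]
After 'times': [-6]
After 'push 0': [-6, 0]
After 'push 10': [-6, 0, 10]
After 'push 0': [-6, 0, 10, 0]
After 'push 10': [-6, 0, 10, 0, 10]
After 'push 11': [-6, 0, 10, 0, 10, 11]
After 'dup': [-6, 0, 10, 0, 10, 11, 11]
After 'mod': [-6, 0, 10, 0, 10, 0]
After 'neg': [-6, 0, 10, 0, 10, 0]
After 'dup': [-6, 0, 10, 0, 10, 0, 0]
After 'push -7': [-6, 0, 10, 0, 10, 0, 0, -7]
After 'pick 0': [-6, 0, 10, 0, 10, 0, 0, -7, -7]
After 'dup': [-6, 0, 10, 0, 10, 0, 0, -7, -7, -7]
After 'push 20': [-6, 0, 10, 0, 10, 0, 0, -7, -7, -7, 20]
After 'over': [-6, 0, 10, 0, 10, 0, 0, -7, -7, -7, 20, -7]

Answer: [-6, 0, 10, 0, 10, 0, 0, -7, -7, -7, 20, -7]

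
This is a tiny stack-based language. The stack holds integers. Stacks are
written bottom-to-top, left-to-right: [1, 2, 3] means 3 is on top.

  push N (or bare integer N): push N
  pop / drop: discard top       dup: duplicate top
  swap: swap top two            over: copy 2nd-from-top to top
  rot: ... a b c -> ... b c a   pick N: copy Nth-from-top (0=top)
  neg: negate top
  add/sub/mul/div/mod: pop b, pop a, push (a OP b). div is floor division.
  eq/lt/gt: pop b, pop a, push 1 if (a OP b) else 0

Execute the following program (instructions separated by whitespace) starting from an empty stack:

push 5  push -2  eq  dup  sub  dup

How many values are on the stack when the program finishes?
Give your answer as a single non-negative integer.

After 'push 5': stack = [5] (depth 1)
After 'push -2': stack = [5, -2] (depth 2)
After 'eq': stack = [0] (depth 1)
After 'dup': stack = [0, 0] (depth 2)
After 'sub': stack = [0] (depth 1)
After 'dup': stack = [0, 0] (depth 2)

Answer: 2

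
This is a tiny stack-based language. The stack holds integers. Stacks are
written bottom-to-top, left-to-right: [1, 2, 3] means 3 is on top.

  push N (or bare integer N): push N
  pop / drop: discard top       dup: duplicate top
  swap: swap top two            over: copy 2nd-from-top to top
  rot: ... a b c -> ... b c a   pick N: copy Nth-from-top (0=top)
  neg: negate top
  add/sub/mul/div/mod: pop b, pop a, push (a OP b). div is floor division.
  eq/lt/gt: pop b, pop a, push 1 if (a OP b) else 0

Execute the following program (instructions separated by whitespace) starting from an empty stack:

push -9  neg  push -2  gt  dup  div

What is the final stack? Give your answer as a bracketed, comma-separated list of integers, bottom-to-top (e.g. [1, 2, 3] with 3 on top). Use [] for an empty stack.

After 'push -9': [-9]
After 'neg': [9]
After 'push -2': [9, -2]
After 'gt': [1]
After 'dup': [1, 1]
After 'div': [1]

Answer: [1]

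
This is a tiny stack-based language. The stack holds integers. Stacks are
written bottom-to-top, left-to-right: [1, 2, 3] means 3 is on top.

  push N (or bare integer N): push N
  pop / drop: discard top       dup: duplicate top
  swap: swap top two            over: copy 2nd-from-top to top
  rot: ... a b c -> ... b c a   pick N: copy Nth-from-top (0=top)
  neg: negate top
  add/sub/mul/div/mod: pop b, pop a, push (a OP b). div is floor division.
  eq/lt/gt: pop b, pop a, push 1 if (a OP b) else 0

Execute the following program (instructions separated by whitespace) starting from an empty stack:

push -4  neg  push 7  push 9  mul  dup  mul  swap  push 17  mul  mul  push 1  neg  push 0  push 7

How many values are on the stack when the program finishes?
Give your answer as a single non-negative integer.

After 'push -4': stack = [-4] (depth 1)
After 'neg': stack = [4] (depth 1)
After 'push 7': stack = [4, 7] (depth 2)
After 'push 9': stack = [4, 7, 9] (depth 3)
After 'mul': stack = [4, 63] (depth 2)
After 'dup': stack = [4, 63, 63] (depth 3)
After 'mul': stack = [4, 3969] (depth 2)
After 'swap': stack = [3969, 4] (depth 2)
After 'push 17': stack = [3969, 4, 17] (depth 3)
After 'mul': stack = [3969, 68] (depth 2)
After 'mul': stack = [269892] (depth 1)
After 'push 1': stack = [269892, 1] (depth 2)
After 'neg': stack = [269892, -1] (depth 2)
After 'push 0': stack = [269892, -1, 0] (depth 3)
After 'push 7': stack = [269892, -1, 0, 7] (depth 4)

Answer: 4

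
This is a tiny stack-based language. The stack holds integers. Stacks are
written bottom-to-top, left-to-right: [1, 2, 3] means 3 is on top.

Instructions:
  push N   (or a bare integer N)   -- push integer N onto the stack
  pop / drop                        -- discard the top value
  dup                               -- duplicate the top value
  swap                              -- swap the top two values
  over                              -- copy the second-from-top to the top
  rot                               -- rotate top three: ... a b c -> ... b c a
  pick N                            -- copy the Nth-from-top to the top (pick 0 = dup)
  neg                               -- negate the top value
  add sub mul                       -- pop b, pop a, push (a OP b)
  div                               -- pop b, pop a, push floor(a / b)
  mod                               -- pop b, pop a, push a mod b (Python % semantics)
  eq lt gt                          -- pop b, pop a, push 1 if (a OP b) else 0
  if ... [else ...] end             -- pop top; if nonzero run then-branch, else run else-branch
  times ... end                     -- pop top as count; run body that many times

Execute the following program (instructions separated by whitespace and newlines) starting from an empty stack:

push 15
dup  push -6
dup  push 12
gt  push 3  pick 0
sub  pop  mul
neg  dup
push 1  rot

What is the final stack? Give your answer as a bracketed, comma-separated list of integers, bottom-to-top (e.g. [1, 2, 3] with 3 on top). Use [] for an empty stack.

After 'push 15': [15]
After 'dup': [15, 15]
After 'push -6': [15, 15, -6]
After 'dup': [15, 15, -6, -6]
After 'push 12': [15, 15, -6, -6, 12]
After 'gt': [15, 15, -6, 0]
After 'push 3': [15, 15, -6, 0, 3]
After 'pick 0': [15, 15, -6, 0, 3, 3]
After 'sub': [15, 15, -6, 0, 0]
After 'pop': [15, 15, -6, 0]
After 'mul': [15, 15, 0]
After 'neg': [15, 15, 0]
After 'dup': [15, 15, 0, 0]
After 'push 1': [15, 15, 0, 0, 1]
After 'rot': [15, 15, 0, 1, 0]

Answer: [15, 15, 0, 1, 0]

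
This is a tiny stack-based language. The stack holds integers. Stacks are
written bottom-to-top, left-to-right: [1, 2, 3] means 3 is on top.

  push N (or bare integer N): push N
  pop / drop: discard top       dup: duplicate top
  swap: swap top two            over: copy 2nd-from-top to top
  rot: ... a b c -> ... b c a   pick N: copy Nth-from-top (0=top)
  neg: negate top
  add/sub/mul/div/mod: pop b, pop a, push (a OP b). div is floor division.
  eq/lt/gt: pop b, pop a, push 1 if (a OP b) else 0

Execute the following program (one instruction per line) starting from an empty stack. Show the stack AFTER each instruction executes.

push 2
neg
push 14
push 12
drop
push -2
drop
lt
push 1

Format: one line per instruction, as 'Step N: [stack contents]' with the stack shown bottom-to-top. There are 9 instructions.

Step 1: [2]
Step 2: [-2]
Step 3: [-2, 14]
Step 4: [-2, 14, 12]
Step 5: [-2, 14]
Step 6: [-2, 14, -2]
Step 7: [-2, 14]
Step 8: [1]
Step 9: [1, 1]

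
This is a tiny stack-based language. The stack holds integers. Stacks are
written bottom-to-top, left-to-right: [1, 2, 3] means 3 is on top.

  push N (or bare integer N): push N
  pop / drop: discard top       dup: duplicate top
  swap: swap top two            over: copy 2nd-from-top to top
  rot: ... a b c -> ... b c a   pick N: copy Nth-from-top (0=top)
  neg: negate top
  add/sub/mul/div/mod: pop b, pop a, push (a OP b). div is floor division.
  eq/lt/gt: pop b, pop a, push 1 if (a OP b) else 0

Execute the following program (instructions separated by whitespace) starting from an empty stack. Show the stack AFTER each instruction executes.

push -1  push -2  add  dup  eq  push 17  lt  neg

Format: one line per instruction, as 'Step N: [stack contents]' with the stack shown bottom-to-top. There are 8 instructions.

Step 1: [-1]
Step 2: [-1, -2]
Step 3: [-3]
Step 4: [-3, -3]
Step 5: [1]
Step 6: [1, 17]
Step 7: [1]
Step 8: [-1]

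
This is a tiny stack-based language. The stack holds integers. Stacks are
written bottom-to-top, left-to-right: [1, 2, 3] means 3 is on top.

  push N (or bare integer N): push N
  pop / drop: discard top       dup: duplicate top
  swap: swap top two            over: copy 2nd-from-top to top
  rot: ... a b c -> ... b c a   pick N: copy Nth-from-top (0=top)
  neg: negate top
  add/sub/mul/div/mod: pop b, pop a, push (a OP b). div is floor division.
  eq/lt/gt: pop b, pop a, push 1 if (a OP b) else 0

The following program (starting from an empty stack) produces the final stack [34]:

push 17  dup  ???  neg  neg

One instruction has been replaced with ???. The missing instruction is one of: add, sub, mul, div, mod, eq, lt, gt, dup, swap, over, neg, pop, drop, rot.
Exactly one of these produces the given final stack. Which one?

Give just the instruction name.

Stack before ???: [17, 17]
Stack after ???:  [34]
The instruction that transforms [17, 17] -> [34] is: add

Answer: add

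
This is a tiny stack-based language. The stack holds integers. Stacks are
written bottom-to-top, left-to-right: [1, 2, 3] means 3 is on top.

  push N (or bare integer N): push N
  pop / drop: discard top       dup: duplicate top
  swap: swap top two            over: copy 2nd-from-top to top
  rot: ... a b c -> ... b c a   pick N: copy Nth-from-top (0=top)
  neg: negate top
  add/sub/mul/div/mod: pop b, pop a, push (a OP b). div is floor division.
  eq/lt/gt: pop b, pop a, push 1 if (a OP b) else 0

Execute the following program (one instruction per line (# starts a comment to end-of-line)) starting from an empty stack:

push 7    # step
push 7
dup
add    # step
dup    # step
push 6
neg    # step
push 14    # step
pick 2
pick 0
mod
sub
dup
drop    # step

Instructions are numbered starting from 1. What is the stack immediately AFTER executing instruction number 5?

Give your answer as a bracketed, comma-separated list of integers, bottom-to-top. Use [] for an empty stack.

Answer: [7, 14, 14]

Derivation:
Step 1 ('push 7'): [7]
Step 2 ('push 7'): [7, 7]
Step 3 ('dup'): [7, 7, 7]
Step 4 ('add'): [7, 14]
Step 5 ('dup'): [7, 14, 14]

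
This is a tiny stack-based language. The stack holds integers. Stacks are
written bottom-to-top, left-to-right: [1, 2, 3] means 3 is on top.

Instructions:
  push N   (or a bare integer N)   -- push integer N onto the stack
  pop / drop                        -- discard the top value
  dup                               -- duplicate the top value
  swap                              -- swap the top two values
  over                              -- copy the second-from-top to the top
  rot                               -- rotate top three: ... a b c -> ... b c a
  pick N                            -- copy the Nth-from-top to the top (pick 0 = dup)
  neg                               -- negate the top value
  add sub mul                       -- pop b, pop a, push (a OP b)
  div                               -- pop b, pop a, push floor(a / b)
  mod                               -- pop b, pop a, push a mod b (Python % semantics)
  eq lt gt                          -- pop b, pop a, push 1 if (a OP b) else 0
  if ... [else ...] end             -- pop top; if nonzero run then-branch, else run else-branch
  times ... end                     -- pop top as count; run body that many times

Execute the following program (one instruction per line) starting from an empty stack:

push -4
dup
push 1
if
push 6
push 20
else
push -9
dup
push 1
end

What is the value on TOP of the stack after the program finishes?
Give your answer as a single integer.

Answer: 20

Derivation:
After 'push -4': [-4]
After 'dup': [-4, -4]
After 'push 1': [-4, -4, 1]
After 'if': [-4, -4]
After 'push 6': [-4, -4, 6]
After 'push 20': [-4, -4, 6, 20]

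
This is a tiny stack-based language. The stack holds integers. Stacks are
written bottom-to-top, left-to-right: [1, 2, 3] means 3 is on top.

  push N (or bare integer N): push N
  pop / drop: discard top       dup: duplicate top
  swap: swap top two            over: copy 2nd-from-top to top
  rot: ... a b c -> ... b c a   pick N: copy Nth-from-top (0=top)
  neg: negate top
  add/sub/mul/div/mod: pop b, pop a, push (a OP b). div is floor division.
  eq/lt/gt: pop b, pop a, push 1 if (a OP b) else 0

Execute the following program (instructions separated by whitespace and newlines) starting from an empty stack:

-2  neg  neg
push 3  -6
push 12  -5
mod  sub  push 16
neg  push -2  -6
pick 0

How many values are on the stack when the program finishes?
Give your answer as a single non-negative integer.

After 'push -2': stack = [-2] (depth 1)
After 'neg': stack = [2] (depth 1)
After 'neg': stack = [-2] (depth 1)
After 'push 3': stack = [-2, 3] (depth 2)
After 'push -6': stack = [-2, 3, -6] (depth 3)
After 'push 12': stack = [-2, 3, -6, 12] (depth 4)
After 'push -5': stack = [-2, 3, -6, 12, -5] (depth 5)
After 'mod': stack = [-2, 3, -6, -3] (depth 4)
After 'sub': stack = [-2, 3, -3] (depth 3)
After 'push 16': stack = [-2, 3, -3, 16] (depth 4)
After 'neg': stack = [-2, 3, -3, -16] (depth 4)
After 'push -2': stack = [-2, 3, -3, -16, -2] (depth 5)
After 'push -6': stack = [-2, 3, -3, -16, -2, -6] (depth 6)
After 'pick 0': stack = [-2, 3, -3, -16, -2, -6, -6] (depth 7)

Answer: 7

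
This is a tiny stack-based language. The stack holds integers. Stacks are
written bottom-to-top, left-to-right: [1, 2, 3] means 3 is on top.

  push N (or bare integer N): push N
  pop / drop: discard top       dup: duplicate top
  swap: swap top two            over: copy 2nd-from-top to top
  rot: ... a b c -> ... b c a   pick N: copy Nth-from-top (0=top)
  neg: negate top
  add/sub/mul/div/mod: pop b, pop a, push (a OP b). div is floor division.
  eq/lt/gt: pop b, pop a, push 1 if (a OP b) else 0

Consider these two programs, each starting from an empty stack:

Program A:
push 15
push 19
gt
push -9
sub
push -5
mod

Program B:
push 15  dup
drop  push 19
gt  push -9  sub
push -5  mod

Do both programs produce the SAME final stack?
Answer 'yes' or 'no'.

Answer: yes

Derivation:
Program A trace:
  After 'push 15': [15]
  After 'push 19': [15, 19]
  After 'gt': [0]
  After 'push -9': [0, -9]
  After 'sub': [9]
  After 'push -5': [9, -5]
  After 'mod': [-1]
Program A final stack: [-1]

Program B trace:
  After 'push 15': [15]
  After 'dup': [15, 15]
  After 'drop': [15]
  After 'push 19': [15, 19]
  After 'gt': [0]
  After 'push -9': [0, -9]
  After 'sub': [9]
  After 'push -5': [9, -5]
  After 'mod': [-1]
Program B final stack: [-1]
Same: yes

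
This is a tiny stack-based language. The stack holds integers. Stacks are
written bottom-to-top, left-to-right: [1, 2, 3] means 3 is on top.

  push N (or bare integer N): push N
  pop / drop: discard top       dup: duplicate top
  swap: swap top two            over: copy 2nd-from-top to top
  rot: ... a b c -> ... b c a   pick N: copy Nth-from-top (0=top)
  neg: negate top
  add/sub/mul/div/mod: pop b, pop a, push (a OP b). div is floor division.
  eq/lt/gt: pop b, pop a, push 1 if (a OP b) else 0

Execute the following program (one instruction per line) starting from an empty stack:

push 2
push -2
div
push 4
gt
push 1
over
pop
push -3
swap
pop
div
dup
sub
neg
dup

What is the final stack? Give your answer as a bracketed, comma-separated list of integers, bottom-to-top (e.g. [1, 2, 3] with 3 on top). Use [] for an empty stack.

After 'push 2': [2]
After 'push -2': [2, -2]
After 'div': [-1]
After 'push 4': [-1, 4]
After 'gt': [0]
After 'push 1': [0, 1]
After 'over': [0, 1, 0]
After 'pop': [0, 1]
After 'push -3': [0, 1, -3]
After 'swap': [0, -3, 1]
After 'pop': [0, -3]
After 'div': [0]
After 'dup': [0, 0]
After 'sub': [0]
After 'neg': [0]
After 'dup': [0, 0]

Answer: [0, 0]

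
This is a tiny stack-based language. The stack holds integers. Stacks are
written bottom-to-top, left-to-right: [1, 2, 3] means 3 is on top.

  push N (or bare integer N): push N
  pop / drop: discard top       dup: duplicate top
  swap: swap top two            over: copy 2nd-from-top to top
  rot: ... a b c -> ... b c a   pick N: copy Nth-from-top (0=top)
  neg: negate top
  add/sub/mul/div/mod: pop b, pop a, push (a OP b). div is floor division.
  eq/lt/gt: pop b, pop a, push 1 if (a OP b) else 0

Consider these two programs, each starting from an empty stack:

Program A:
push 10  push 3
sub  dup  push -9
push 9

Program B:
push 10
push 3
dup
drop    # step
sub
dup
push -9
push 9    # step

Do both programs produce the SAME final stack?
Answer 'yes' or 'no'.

Answer: yes

Derivation:
Program A trace:
  After 'push 10': [10]
  After 'push 3': [10, 3]
  After 'sub': [7]
  After 'dup': [7, 7]
  After 'push -9': [7, 7, -9]
  After 'push 9': [7, 7, -9, 9]
Program A final stack: [7, 7, -9, 9]

Program B trace:
  After 'push 10': [10]
  After 'push 3': [10, 3]
  After 'dup': [10, 3, 3]
  After 'drop': [10, 3]
  After 'sub': [7]
  After 'dup': [7, 7]
  After 'push -9': [7, 7, -9]
  After 'push 9': [7, 7, -9, 9]
Program B final stack: [7, 7, -9, 9]
Same: yes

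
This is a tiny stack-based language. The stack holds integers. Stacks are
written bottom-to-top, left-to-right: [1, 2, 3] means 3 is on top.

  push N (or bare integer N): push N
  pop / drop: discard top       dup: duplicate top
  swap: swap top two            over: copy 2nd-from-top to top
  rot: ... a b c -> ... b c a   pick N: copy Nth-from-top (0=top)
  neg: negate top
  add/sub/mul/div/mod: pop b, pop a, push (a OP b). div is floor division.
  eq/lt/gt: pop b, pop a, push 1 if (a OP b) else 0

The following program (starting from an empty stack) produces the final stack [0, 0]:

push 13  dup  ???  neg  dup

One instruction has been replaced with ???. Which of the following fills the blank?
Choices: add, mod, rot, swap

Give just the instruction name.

Stack before ???: [13, 13]
Stack after ???:  [0]
Checking each choice:
  add: produces [-26, -26]
  mod: MATCH
  rot: stack underflow (need 3, have 2)
  swap: produces [13, -13, -13]


Answer: mod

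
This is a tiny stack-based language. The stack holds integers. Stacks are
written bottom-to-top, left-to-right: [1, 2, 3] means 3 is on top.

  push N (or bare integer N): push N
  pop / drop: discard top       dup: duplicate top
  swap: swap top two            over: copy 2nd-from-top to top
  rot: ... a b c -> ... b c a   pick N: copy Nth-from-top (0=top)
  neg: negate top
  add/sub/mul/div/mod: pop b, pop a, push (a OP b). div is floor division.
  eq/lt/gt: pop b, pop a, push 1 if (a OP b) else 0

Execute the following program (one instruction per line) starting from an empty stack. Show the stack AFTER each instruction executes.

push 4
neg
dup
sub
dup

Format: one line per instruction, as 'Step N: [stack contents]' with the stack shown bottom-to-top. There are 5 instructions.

Step 1: [4]
Step 2: [-4]
Step 3: [-4, -4]
Step 4: [0]
Step 5: [0, 0]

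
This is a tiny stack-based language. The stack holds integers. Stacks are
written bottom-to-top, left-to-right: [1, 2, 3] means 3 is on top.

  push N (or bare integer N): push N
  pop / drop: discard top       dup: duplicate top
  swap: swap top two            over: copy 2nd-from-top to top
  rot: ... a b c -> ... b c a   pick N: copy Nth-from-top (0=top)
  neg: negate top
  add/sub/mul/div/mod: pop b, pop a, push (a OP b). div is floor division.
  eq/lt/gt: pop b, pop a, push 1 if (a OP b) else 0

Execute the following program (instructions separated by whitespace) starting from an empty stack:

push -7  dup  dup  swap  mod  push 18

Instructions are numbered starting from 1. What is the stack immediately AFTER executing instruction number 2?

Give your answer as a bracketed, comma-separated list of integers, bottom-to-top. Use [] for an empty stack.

Step 1 ('push -7'): [-7]
Step 2 ('dup'): [-7, -7]

Answer: [-7, -7]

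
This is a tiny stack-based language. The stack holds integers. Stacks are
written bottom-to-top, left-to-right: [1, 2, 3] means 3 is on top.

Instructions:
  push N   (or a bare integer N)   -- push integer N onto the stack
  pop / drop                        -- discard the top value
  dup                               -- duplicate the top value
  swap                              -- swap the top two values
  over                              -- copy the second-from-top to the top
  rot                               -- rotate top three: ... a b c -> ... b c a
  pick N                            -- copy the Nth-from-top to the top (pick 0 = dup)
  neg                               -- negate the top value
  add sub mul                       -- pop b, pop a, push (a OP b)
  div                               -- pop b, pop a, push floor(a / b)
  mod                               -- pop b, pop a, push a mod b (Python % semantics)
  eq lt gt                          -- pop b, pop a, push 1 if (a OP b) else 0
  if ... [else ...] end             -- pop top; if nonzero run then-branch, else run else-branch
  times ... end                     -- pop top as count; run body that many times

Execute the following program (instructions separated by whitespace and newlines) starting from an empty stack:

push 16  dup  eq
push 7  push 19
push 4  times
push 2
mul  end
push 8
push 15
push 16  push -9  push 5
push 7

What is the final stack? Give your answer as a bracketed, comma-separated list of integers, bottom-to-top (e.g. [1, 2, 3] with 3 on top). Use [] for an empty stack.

After 'push 16': [16]
After 'dup': [16, 16]
After 'eq': [1]
After 'push 7': [1, 7]
After 'push 19': [1, 7, 19]
After 'push 4': [1, 7, 19, 4]
After 'times': [1, 7, 19]
After 'push 2': [1, 7, 19, 2]
After 'mul': [1, 7, 38]
After 'push 2': [1, 7, 38, 2]
After 'mul': [1, 7, 76]
After 'push 2': [1, 7, 76, 2]
After 'mul': [1, 7, 152]
After 'push 2': [1, 7, 152, 2]
After 'mul': [1, 7, 304]
After 'push 8': [1, 7, 304, 8]
After 'push 15': [1, 7, 304, 8, 15]
After 'push 16': [1, 7, 304, 8, 15, 16]
After 'push -9': [1, 7, 304, 8, 15, 16, -9]
After 'push 5': [1, 7, 304, 8, 15, 16, -9, 5]
After 'push 7': [1, 7, 304, 8, 15, 16, -9, 5, 7]

Answer: [1, 7, 304, 8, 15, 16, -9, 5, 7]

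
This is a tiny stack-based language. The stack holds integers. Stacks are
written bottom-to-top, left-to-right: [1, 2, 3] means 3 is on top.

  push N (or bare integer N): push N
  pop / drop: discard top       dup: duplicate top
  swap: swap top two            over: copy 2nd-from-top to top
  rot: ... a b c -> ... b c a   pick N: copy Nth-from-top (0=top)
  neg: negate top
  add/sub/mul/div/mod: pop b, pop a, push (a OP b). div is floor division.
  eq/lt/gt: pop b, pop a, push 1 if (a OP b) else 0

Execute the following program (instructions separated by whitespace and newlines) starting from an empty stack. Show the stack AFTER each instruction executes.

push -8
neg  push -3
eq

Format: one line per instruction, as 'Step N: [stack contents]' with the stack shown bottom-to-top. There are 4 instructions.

Step 1: [-8]
Step 2: [8]
Step 3: [8, -3]
Step 4: [0]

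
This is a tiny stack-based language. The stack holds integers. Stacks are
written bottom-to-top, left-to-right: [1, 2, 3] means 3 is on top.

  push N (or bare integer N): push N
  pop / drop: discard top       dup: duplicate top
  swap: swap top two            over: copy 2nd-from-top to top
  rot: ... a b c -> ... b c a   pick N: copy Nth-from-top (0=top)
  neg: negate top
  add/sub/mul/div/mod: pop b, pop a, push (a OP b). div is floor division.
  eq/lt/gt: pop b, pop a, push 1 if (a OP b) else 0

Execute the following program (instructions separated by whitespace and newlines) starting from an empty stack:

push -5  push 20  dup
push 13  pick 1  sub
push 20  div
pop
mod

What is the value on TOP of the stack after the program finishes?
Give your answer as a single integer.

After 'push -5': [-5]
After 'push 20': [-5, 20]
After 'dup': [-5, 20, 20]
After 'push 13': [-5, 20, 20, 13]
After 'pick 1': [-5, 20, 20, 13, 20]
After 'sub': [-5, 20, 20, -7]
After 'push 20': [-5, 20, 20, -7, 20]
After 'div': [-5, 20, 20, -1]
After 'pop': [-5, 20, 20]
After 'mod': [-5, 0]

Answer: 0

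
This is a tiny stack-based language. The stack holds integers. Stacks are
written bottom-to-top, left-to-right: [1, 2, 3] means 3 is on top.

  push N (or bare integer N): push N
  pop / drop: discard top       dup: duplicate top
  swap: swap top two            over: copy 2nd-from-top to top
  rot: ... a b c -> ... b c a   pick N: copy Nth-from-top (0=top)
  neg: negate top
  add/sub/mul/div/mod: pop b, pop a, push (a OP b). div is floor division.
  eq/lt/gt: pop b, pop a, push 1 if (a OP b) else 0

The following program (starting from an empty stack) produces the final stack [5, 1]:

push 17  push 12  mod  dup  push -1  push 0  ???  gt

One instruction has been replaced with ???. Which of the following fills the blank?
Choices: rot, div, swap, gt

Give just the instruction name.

Answer: gt

Derivation:
Stack before ???: [5, 5, -1, 0]
Stack after ???:  [5, 5, 0]
Checking each choice:
  rot: produces [5, -1, 0]
  div: division by zero
  swap: produces [5, 5, 1]
  gt: MATCH


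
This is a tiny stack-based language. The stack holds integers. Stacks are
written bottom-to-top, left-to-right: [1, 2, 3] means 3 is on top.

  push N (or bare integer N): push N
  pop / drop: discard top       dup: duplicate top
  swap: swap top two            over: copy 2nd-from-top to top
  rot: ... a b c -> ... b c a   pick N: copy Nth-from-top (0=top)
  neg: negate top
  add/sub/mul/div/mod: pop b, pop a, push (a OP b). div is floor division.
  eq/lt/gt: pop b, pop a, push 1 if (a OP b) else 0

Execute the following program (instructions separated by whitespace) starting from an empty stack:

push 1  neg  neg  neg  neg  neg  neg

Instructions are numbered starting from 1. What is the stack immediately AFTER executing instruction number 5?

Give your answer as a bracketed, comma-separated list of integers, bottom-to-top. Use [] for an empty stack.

Step 1 ('push 1'): [1]
Step 2 ('neg'): [-1]
Step 3 ('neg'): [1]
Step 4 ('neg'): [-1]
Step 5 ('neg'): [1]

Answer: [1]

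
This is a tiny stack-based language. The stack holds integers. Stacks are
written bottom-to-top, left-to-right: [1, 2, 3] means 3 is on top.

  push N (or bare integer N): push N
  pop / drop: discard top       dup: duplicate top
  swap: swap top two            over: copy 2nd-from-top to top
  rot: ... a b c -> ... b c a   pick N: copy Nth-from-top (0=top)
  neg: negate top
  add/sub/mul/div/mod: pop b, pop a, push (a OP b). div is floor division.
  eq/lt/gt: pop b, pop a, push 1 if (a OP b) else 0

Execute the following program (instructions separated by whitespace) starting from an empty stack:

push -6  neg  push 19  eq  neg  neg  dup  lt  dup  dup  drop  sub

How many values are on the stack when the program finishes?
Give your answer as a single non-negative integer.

After 'push -6': stack = [-6] (depth 1)
After 'neg': stack = [6] (depth 1)
After 'push 19': stack = [6, 19] (depth 2)
After 'eq': stack = [0] (depth 1)
After 'neg': stack = [0] (depth 1)
After 'neg': stack = [0] (depth 1)
After 'dup': stack = [0, 0] (depth 2)
After 'lt': stack = [0] (depth 1)
After 'dup': stack = [0, 0] (depth 2)
After 'dup': stack = [0, 0, 0] (depth 3)
After 'drop': stack = [0, 0] (depth 2)
After 'sub': stack = [0] (depth 1)

Answer: 1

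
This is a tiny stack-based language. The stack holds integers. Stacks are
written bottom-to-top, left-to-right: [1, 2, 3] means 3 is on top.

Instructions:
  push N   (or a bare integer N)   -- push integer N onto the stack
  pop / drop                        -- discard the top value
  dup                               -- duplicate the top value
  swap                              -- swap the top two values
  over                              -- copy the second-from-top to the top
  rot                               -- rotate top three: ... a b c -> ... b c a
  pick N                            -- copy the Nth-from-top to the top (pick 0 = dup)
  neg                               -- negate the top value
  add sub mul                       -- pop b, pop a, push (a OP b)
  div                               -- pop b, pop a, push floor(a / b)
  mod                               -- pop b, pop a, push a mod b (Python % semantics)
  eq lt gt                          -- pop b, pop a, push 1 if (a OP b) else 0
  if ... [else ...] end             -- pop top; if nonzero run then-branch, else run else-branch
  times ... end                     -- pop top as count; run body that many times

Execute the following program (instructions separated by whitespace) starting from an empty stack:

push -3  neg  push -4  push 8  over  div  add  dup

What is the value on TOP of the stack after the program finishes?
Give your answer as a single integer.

Answer: -6

Derivation:
After 'push -3': [-3]
After 'neg': [3]
After 'push -4': [3, -4]
After 'push 8': [3, -4, 8]
After 'over': [3, -4, 8, -4]
After 'div': [3, -4, -2]
After 'add': [3, -6]
After 'dup': [3, -6, -6]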